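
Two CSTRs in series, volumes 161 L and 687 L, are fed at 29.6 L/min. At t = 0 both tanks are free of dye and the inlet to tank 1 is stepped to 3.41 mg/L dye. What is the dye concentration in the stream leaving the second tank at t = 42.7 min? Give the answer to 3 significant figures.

2.70 mg/L

Each tank obeys Vᵢ dCᵢ/dt = Q(Cᵢ₋₁ − Cᵢ), so τᵢ = Vᵢ/Q.
τ₁ = 161/29.6 = 5.4392 min; τ₂ = 687/29.6 = 23.209 min.
Solving the cascade with C₁(0)=C₂(0)=0 gives C₂(t) = C_in[1 − (τ₁ e^(−t/τ₁) − τ₂ e^(−t/τ₂))/(τ₁ − τ₂)].
At t = 42.7: e^(−t/τ₁) = 0.00038958, e^(−t/τ₂) = 0.15885.
C₂ = 3.41·[1 − (5.4392·0.00038958 − 23.209·0.15885)/(-17.770)] = 3.41·0.79264 = 2.7029 mg/L.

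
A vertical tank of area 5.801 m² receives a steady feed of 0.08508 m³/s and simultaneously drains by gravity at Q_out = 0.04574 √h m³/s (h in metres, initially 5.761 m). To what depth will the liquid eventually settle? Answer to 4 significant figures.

3.460 m

Level balance: A dh/dt = 0.08508 − 0.04574 √h. Setting dh/dt = 0:
Q_in = 0.04574 √h_ss ⇒ √h_ss = 0.08508/0.04574 = 1.86008.
h_ss = 1.86008² = 3.45989 m. (Since h₀ = 5.761 m > h_ss, the level will fall toward this value.)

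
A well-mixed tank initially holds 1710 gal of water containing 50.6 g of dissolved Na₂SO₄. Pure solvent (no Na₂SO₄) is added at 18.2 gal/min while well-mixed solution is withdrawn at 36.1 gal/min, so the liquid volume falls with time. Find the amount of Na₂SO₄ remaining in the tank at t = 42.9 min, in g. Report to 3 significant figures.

15.2 g

Total volume: dV/dt = Q_in − Q_out = -17.900 gal/min, so V(t) = 1710 − 17.900 t and V(42.9) = 942.09 gal.
Solute balance: dm/dt = 0 − Q_out C = −Q_out m/V(t).
dm/m = −Q_out dt/(V₀ − 17.900 t); integrating gives ln(m/m₀) = −(Q_out/(Q_in−Q_out)) ln(V/V₀).
m = m₀ (V₀/V)^(Q_out/(Q_in−Q_out)) = 50.6 × (1710/942.09)^(-2.0168) = 15.206 g.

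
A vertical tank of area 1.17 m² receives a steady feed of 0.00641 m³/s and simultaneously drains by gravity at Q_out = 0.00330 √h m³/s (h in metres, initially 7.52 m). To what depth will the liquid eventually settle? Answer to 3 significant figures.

3.77 m

Level balance: A dh/dt = 0.00641 − 0.00330 √h. Setting dh/dt = 0:
Q_in = 0.00330 √h_ss ⇒ √h_ss = 0.00641/0.00330 = 1.9424.
h_ss = 1.9424² = 3.7730 m. (Since h₀ = 7.52 m > h_ss, the level will fall toward this value.)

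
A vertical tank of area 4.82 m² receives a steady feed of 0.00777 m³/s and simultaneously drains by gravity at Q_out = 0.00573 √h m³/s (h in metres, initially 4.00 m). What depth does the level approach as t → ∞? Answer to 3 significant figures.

Level balance: A dh/dt = 0.00777 − 0.00573 √h. Setting dh/dt = 0:
Q_in = 0.00573 √h_ss ⇒ √h_ss = 0.00777/0.00573 = 1.3560.
h_ss = 1.3560² = 1.8388 m. (Since h₀ = 4.00 m > h_ss, the level will fall toward this value.)

1.84 m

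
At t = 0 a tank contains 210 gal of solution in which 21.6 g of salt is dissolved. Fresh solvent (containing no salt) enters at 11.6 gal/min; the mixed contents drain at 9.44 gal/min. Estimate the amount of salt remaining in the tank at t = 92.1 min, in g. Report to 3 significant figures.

1.17 g

Let m(t) be the amount of salt. Volume: V(t) = V₀ + (Q_in − Q_out) t = 210 + 2.1600 t; V(92.1) = 408.94 gal.
No salt enters, so dm/dt = −Q_out · (m/V).
Separate: dm/m = −Q_out dt/V(t) ⇒ ln(m/m₀) = −(Q_out/(Q_in−Q_out)) ln(V/V₀).
m = m₀ (V₀/V)^(Q_out/(Q_in−Q_out)) = 21.6 × (210/408.94)^(4.3704) = 1.1736 g.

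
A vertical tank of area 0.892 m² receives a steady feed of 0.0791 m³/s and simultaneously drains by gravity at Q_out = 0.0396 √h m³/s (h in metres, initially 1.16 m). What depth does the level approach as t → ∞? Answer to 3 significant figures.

Level balance: A dh/dt = 0.0791 − 0.0396 √h. Setting dh/dt = 0:
Q_in = 0.0396 √h_ss ⇒ √h_ss = 0.0791/0.0396 = 1.9975.
h_ss = 1.9975² = 3.9899 m. (Since h₀ = 1.16 m < h_ss, the level will rise toward this value.)

3.99 m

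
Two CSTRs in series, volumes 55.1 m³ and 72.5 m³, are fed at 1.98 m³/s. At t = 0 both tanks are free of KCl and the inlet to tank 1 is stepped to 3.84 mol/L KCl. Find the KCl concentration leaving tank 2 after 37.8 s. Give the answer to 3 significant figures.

1.27 mol/L

Species balance on tank i: dCᵢ/dt = (Cᵢ₋₁ − Cᵢ)/τᵢ with τᵢ = Vᵢ/Q.
τ₁ = 55.1/1.98 = 27.828 s; τ₂ = 72.5/1.98 = 36.616 s.
Solving the cascade with C₁(0)=C₂(0)=0 gives C₂(t) = C_in[1 − (τ₁ e^(−t/τ₁) − τ₂ e^(−t/τ₂))/(τ₁ − τ₂)].
At t = 37.8: e^(−t/τ₁) = 0.25709, e^(−t/τ₂) = 0.35618.
C₂ = 3.84·[1 − (27.828·0.25709 − 36.616·0.35618)/(-8.7879)] = 3.84·0.33005 = 1.2674 mol/L.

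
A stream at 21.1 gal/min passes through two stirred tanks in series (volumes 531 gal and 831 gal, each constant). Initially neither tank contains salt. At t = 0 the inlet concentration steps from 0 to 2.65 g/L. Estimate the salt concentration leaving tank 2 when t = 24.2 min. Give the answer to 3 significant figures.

Each tank obeys Vᵢ dCᵢ/dt = Q(Cᵢ₋₁ − Cᵢ), so τᵢ = Vᵢ/Q.
τ₁ = 531/21.1 = 25.166 min; τ₂ = 831/21.1 = 39.384 min.
Tank 1: C₁ = C_in(1 − e^(−t/τ₁)). Tank 2 (τ₁ ≠ τ₂): C₂ = C_in[1 − (τ₁ e^(−t/τ₁) − τ₂ e^(−t/τ₂))/(τ₁ − τ₂)].
At t = 24.2: e^(−t/τ₁) = 0.38227, e^(−t/τ₂) = 0.54093.
C₂ = 2.65·[1 − (25.166·0.38227 − 39.384·0.54093)/(-14.218)] = 2.65·0.17825 = 0.47235 g/L.

0.472 g/L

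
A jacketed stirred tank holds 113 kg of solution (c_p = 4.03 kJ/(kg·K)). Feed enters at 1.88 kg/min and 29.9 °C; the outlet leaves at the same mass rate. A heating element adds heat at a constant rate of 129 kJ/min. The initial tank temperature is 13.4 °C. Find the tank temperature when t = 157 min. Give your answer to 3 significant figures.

44.5 °C

First-law balance (no shaft work): M c_p dT/dt = ṁ c_p (T_in − T) + 129.
Rearrange: dT/dt = (T_ss − T)/τ with τ = M/ṁ = 60.106 min and T_ss = T_in + Q̇/(ṁ c_p) = 46.927 °C.
Integrating: T(t) = T_ss + (T₀ − T_ss) e^(−t/τ).
T(157) = 46.927 + (-33.527)·e^(−157/60.106) = 46.927 + (-33.527)·0.073385 = 44.466 °C.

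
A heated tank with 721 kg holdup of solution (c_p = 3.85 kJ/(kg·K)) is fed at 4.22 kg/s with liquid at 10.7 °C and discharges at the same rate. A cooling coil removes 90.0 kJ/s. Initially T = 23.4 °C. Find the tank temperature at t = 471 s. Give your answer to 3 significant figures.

Unsteady energy balance on the tank contents: M c_p dT/dt = ṁ c_p (T_in − T) − 90.0.
Rearrange: dT/dt = (T_ss − T)/τ with τ = M/ṁ = 170.85 s and T_ss = T_in − Q̇/(ṁ c_p) = 5.1605 °C.
Integrating: T(t) = T_ss + (T₀ − T_ss) e^(−t/τ).
T(471) = 5.1605 + (18.239)·e^(−471/170.85) = 5.1605 + (18.239)·0.063498 = 6.3187 °C.

6.32 °C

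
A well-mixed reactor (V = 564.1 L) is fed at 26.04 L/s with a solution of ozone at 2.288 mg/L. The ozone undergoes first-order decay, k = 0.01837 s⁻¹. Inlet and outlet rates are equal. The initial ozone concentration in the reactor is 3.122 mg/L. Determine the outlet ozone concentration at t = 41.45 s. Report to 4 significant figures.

Accumulation = in − out − consumed: V dC/dt = Q C_in − Q C − k V C.
dC/dt = (Q/V) C_in − (Q/V + k) C; effective rate a = Q/V + k = 0.0461620 + 0.01837 = 0.0645320 s⁻¹.
C_ss = Q C_in/(Q + kV) = 1.63669 mg/L; C(t) = C_ss + (C₀ − C_ss) e^(−a t).
C(41.45) = 1.63669 + (1.48531)·e^(−0.0645320·41.45) = 1.63669 + (1.48531)·0.0689170 = 1.73905 mg/L.

1.739 mg/L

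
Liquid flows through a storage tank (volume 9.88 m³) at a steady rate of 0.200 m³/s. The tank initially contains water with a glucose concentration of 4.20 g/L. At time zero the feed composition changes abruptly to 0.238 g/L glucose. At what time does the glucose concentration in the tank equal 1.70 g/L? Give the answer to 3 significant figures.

Unsteady species balance (constant V, well mixed): V dC/dt = Q(C_in − C), so τ = V/Q = 49.400 s.
C(t) = C_in + (C₀ − C_in) e^(−t/τ). Set C = 1.70 and solve for t:
e^(−t/τ) = (C − C_in)/(C₀ − C_in) = (1.70 − 0.238)/(4.20 − 0.238) = 0.36901
t = −τ ln(…) = 49.400 × 0.99694 = 49.249 s.

49.2 s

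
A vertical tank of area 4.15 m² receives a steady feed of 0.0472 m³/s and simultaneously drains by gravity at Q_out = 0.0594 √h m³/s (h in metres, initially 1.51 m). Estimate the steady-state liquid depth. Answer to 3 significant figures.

0.631 m

Unsteady balance on liquid volume: A dh/dt = Q_in − 0.0594 √h. At steady state dh/dt = 0:
Q_in = 0.0594 √h_ss ⇒ √h_ss = 0.0472/0.0594 = 0.79461.
h_ss = 0.79461² = 0.63141 m. (Since h₀ = 1.51 m > h_ss, the level will fall toward this value.)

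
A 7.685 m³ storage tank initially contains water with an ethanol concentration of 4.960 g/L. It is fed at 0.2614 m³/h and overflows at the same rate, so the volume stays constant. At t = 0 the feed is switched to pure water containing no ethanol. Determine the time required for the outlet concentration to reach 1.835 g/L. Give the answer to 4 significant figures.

29.23 h

Unsteady species balance (constant V, well mixed): V dC/dt = Q(C_in − C), so τ = V/Q = 29.3994 h.
C(t) = C_in + (C₀ − C_in) e^(−t/τ). Set C = 1.835 and solve for t:
e^(−t/τ) = (C − C_in)/(C₀ − C_in) = (1.835 − 0)/(4.960 − 0) = 0.369960
t = −τ ln(…) = 29.3994 × 0.994361 = 29.2336 h.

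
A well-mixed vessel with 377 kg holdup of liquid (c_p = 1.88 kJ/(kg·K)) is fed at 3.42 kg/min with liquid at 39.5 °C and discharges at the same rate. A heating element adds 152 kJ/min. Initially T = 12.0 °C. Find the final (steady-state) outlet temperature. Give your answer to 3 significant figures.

63.1 °C

Heat balance on the well-mixed liquid: M c_p dT/dt = ṁ c_p (T_in − T) + 152.
At steady state dT/dt = 0 ⇒ T_ss = T_in + Q̇/(ṁ c_p) = 39.5 + 152/(3.42·1.88) = 63.141 °C.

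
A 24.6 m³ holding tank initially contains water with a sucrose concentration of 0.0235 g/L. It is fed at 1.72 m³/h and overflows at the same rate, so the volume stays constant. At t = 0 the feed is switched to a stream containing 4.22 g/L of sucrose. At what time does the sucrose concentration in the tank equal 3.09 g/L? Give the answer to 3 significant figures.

18.8 h

Species balance: V dC/dt = Q(C_in − C) ⇒ τ = V/Q = 14.302 h.
C(t) = C_in + (C₀ − C_in) e^(−t/τ). Set C = 3.09 and solve for t:
e^(−t/τ) = (C − C_in)/(C₀ − C_in) = (3.09 − 4.22)/(0.0235 − 4.22) = 0.26927
t = −τ ln(…) = 14.302 × 1.3120 = 18.765 h.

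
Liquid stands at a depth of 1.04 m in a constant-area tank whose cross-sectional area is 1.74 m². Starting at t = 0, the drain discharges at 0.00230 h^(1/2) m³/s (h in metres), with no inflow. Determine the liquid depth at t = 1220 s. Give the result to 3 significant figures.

A dh/dt = −Q_out = −0.00230 √h.
∫ h^(−1/2) dh = −(0.00230/A) ∫ dt, giving 2√h = 2√h₀ − (0.00230/A) t.
√h = √1.04 − 0.00230·1220/(2·1.74) = 1.0198 − 0.80632 = 0.21348.
h = 0.21348² = 0.045575 m.

0.0456 m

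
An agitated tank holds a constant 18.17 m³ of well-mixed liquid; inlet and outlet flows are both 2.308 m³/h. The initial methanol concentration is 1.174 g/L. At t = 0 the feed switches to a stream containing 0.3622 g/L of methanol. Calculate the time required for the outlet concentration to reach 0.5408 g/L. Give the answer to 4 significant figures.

Accumulation = in − out for the solute gives V dC/dt = Q(C_in − C), so τ = V/Q = 7.87262 h.
C(t) = C_in + (C₀ − C_in) e^(−t/τ). Set C = 0.5408 and solve for t:
e^(−t/τ) = (C − C_in)/(C₀ − C_in) = (0.5408 − 0.3622)/(1.174 − 0.3622) = 0.220005
t = −τ ln(…) = 7.87262 × 1.51411 = 11.9200 h.

11.92 h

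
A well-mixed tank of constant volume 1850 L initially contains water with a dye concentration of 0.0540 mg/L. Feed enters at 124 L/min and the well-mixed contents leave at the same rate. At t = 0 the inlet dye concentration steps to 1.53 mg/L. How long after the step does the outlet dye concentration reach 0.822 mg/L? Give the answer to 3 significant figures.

11.0 min

Species balance: V dC/dt = Q(C_in − C) ⇒ τ = V/Q = 14.919 min.
C(t) = C_in + (C₀ − C_in) e^(−t/τ). Set C = 0.822 and solve for t:
e^(−t/τ) = (C − C_in)/(C₀ − C_in) = (0.822 − 1.53)/(0.0540 − 1.53) = 0.47967
t = −τ ln(…) = 14.919 × 0.73465 = 10.960 min.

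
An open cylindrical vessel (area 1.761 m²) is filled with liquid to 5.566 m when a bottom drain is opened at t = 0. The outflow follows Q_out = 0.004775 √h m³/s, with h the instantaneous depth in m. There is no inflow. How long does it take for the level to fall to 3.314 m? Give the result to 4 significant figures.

397.4 s

Unsteady balance on liquid volume: A dh/dt = −0.004775 √h.
Separate and integrate: 2(√h − √h₀) = −(0.004775/A) t.
t = 2A(√h₀ − √h)/0.004775 = 2·1.761·(√5.566 − √3.314)/0.004775
  = 3.52200 × (2.35924 − 1.82044) / 0.004775 = 397.413 s.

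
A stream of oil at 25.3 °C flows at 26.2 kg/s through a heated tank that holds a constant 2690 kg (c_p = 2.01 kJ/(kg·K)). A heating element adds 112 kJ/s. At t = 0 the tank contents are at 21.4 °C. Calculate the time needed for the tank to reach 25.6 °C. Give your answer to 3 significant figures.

123 s

M c_p dT/dt = ṁ c_p (T_in − T) + Q̇.
τ = M/ṁ = 102.67 s; T_ss = T_in + Q̇/(ṁ c_p) = 27.427 °C.
T(t) = T_ss + (T₀ − T_ss) e^(−t/τ). Set T = 25.6:
e^(−t/τ) = (25.6 − 27.427)/(21.4 − 27.427) = 0.30311
t = −102.67 · ln(0.30311) = 122.56 s.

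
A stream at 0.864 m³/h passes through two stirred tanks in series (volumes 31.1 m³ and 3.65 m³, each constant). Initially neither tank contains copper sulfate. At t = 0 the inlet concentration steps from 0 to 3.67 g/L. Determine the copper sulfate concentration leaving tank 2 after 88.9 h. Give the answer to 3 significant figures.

3.32 g/L

Time constants: τᵢ = Vᵢ/Q for each well-mixed tank.
τ₁ = 31.1/0.864 = 35.995 h; τ₂ = 3.65/0.864 = 4.2245 h.
Tank 1: C₁ = C_in(1 − e^(−t/τ₁)). Tank 2 (τ₁ ≠ τ₂): C₂ = C_in[1 − (τ₁ e^(−t/τ₁) − τ₂ e^(−t/τ₂))/(τ₁ − τ₂)].
At t = 88.9: e^(−t/τ₁) = 0.084605, e^(−t/τ₂) = 7.2581e-10.
C₂ = 3.67·[1 − (35.995·0.084605 − 4.2245·7.2581e-10)/(31.771)] = 3.67·0.90415 = 3.3182 g/L.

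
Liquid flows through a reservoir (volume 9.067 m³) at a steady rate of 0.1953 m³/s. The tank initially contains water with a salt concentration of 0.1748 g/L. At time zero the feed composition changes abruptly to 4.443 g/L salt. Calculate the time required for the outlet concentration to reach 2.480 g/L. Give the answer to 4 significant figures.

Species balance: V dC/dt = Q(C_in − C) ⇒ τ = V/Q = 46.4260 s.
C(t) = C_in + (C₀ − C_in) e^(−t/τ). Set C = 2.480 and solve for t:
e^(−t/τ) = (C − C_in)/(C₀ − C_in) = (2.480 − 4.443)/(0.1748 − 4.443) = 0.459913
t = −τ ln(…) = 46.4260 × 0.776718 = 36.0599 s.

36.06 s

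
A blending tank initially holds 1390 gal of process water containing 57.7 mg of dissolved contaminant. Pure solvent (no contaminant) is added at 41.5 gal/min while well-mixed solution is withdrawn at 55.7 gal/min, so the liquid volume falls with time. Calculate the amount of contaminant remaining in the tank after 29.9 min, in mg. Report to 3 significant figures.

13.8 mg

Let m(t) be the amount of contaminant. Volume: V(t) = V₀ + (Q_in − Q_out) t = 1390 − 14.200 t; V(29.9) = 965.42 gal.
Species balance (pure solvent in): dm/dt = −Q_out · m/V(t).
Separate: dm/m = −Q_out dt/V(t) ⇒ ln(m/m₀) = −(Q_out/(Q_in−Q_out)) ln(V/V₀).
m = m₀ (V₀/V)^(Q_out/(Q_in−Q_out)) = 57.7 × (1390/965.42)^(-3.9225) = 13.812 mg.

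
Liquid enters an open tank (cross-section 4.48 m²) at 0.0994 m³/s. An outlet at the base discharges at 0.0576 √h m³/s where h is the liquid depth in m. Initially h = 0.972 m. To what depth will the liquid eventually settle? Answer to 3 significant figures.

2.98 m

Unsteady balance on liquid volume: A dh/dt = Q_in − 0.0576 √h. At steady state dh/dt = 0:
Q_in = 0.0576 √h_ss ⇒ √h_ss = 0.0994/0.0576 = 1.7257.
h_ss = 1.7257² = 2.9780 m. (Since h₀ = 0.972 m < h_ss, the level will rise toward this value.)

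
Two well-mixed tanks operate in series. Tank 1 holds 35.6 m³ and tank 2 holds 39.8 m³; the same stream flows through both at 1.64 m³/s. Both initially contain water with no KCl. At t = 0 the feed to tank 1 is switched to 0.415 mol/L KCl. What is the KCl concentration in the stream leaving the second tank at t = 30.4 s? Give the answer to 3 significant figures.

Each tank obeys Vᵢ dCᵢ/dt = Q(Cᵢ₋₁ − Cᵢ), so τᵢ = Vᵢ/Q.
τ₁ = 35.6/1.64 = 21.707 s; τ₂ = 39.8/1.64 = 24.268 s.
Solving the cascade with C₁(0)=C₂(0)=0 gives C₂(t) = C_in[1 − (τ₁ e^(−t/τ₁) − τ₂ e^(−t/τ₂))/(τ₁ − τ₂)].
At t = 30.4: e^(−t/τ₁) = 0.24649, e^(−t/τ₂) = 0.28574.
C₂ = 0.415·[1 − (21.707·0.24649 − 24.268·0.28574)/(-2.5610)] = 0.415·0.38151 = 0.15833 mol/L.

0.158 mol/L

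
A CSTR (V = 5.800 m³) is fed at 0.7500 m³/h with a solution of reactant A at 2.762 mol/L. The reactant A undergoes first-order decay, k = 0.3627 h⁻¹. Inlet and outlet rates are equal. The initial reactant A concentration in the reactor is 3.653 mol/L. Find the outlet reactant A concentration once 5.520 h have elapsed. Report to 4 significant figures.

V dC/dt = Q(C_in − C) − k V C.
dC/dt = (Q/V) C_in − (Q/V + k) C; effective rate a = Q/V + k = 0.129310 + 0.3627 = 0.492010 h⁻¹.
C_ss = Q C_in/(Q + kV) = 0.725910 mol/L; C(t) = C_ss + (C₀ − C_ss) e^(−a t).
C(5.520) = 0.725910 + (2.92709)·e^(−0.492010·5.520) = 0.725910 + (2.92709)·0.0661456 = 0.919524 mol/L.

0.9195 mol/L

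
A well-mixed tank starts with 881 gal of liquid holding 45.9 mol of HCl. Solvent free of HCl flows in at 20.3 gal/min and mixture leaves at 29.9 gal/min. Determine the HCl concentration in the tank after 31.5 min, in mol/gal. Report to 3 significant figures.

Let m(t) be the amount of HCl. Volume: V(t) = V₀ + (Q_in − Q_out) t = 881 − 9.6000 t; V(31.5) = 578.60 gal.
Solute balance: dm/dt = 0 − Q_out C = −Q_out m/V(t).
dm/m = −Q_out dt/(V₀ − 9.6000 t); integrating gives ln(m/m₀) = −(Q_out/(Q_in−Q_out)) ln(V/V₀).
m = m₀ (V₀/V)^(Q_out/(Q_in−Q_out)) = 45.9 × (881/578.60)^(-3.1146) = 12.391 mol.
C = m/V = 12.391/578.60 = 0.021415 mol/gal.

0.0214 mol/gal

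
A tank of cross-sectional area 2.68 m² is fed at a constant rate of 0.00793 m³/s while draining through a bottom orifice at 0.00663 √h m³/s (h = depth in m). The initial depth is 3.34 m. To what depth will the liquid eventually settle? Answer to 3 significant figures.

Unsteady balance on liquid volume: A dh/dt = Q_in − 0.00663 √h. At steady state dh/dt = 0:
Q_in = 0.00663 √h_ss ⇒ √h_ss = 0.00793/0.00663 = 1.1961.
h_ss = 1.1961² = 1.4306 m. (Since h₀ = 3.34 m > h_ss, the level will fall toward this value.)

1.43 m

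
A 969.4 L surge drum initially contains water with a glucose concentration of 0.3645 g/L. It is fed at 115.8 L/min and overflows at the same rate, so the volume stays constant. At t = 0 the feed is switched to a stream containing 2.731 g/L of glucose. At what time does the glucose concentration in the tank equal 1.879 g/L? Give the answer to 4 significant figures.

Species balance: V dC/dt = Q(C_in − C) ⇒ τ = V/Q = 8.37133 min.
C(t) = C_in + (C₀ − C_in) e^(−t/τ). Set C = 1.879 and solve for t:
e^(−t/τ) = (C − C_in)/(C₀ − C_in) = (1.879 − 2.731)/(0.3645 − 2.731) = 0.360025
t = −τ ln(…) = 8.37133 × 1.02158 = 8.55199 min.

8.552 min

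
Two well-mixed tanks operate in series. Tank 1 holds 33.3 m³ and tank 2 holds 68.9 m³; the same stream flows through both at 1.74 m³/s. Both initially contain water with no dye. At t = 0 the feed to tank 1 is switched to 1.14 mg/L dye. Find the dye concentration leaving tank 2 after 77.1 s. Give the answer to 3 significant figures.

Species balance on tank i: dCᵢ/dt = (Cᵢ₋₁ − Cᵢ)/τᵢ with τᵢ = Vᵢ/Q.
τ₁ = 33.3/1.74 = 19.138 s; τ₂ = 68.9/1.74 = 39.598 s.
Solving the cascade with C₁(0)=C₂(0)=0 gives C₂(t) = C_in[1 − (τ₁ e^(−t/τ₁) − τ₂ e^(−t/τ₂))/(τ₁ − τ₂)].
At t = 77.1: e^(−t/τ₁) = 0.017798, e^(−t/τ₂) = 0.14269.
C₂ = 1.14·[1 − (19.138·0.017798 − 39.598·0.14269)/(-20.460)] = 1.14·0.74049 = 0.84416 mg/L.

0.844 mg/L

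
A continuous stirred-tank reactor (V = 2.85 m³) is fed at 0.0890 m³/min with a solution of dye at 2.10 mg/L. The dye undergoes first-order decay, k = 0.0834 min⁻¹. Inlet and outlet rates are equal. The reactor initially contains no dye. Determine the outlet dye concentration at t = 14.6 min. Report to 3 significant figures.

Species balance: V dC/dt = Q C_in − Q C − k V C.
This is linear with rate a = Q/V + k = 0.11463 min⁻¹.
C_ss = Q C_in/(Q + kV) = 0.57210 mg/L; C(t) = C_ss + (C₀ − C_ss) e^(−a t).
C(14.6) = 0.57210 + (-0.57210)·e^(−0.11463·14.6) = 0.57210 + (-0.57210)·0.18758 = 0.46479 mg/L.

0.465 mg/L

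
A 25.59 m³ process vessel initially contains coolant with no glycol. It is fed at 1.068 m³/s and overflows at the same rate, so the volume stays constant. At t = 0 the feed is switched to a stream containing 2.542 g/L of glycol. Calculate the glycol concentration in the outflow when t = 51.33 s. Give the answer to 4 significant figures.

2.244 g/L

Accumulation = in − out for the solute gives V dC/dt = Q(C_in − C).
So dC/dt = (C_in − C)/τ with τ = V/Q = 25.59/1.068 = 23.9607 s.
C approaches C_in exponentially: C(t) = C_in + (C₀ − C_in) e^(−t/τ).
C(51.33) = 2.542 + (0 − 2.542)·e^(−51.33/23.9607) = 2.542 + (-2.54200)·0.117389 = 2.24360 g/L.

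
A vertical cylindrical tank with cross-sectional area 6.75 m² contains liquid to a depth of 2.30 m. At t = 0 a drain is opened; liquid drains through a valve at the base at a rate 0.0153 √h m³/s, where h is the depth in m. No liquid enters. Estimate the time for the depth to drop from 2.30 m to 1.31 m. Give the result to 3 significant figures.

328 s

A dh/dt = −Q_out = −0.0153 √h.
∫ h^(−1/2) dh = −(0.0153/A) ∫ dt, giving 2√h = 2√h₀ − (0.0153/A) t.
t = 2A(√h₀ − √h)/0.0153 = 2·6.75·(√2.30 − √1.31)/0.0153
  = 13.500 × (1.5166 − 1.1446) / 0.0153 = 328.26 s.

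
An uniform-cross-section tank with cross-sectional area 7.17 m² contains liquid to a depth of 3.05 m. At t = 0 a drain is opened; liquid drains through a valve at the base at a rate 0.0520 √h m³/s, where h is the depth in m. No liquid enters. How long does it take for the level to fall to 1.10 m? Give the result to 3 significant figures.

192 s

Mass balance (ρ constant): A dh/dt = −0.0520 √h.
This is separable: 2 d(√h)/dt = −0.0520/A, so √h = √h₀ − (0.0520/(2A)) t.
t = 2A(√h₀ − √h)/0.0520 = 2·7.17·(√3.05 − √1.10)/0.0520
  = 14.340 × (1.7464 − 1.0488) / 0.0520 = 192.38 s.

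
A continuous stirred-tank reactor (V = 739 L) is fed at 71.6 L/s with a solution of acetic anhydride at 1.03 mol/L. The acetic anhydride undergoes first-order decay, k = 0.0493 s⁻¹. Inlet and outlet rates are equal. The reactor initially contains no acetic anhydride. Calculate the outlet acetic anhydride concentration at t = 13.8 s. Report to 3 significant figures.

0.592 mol/L

Accumulation = in − out − consumed: V dC/dt = Q C_in − Q C − k V C.
dC/dt = (Q/V) C_in − (Q/V + k) C; effective rate a = Q/V + k = 0.096888 + 0.0493 = 0.14619 s⁻¹.
C_ss = Q C_in/(Q + kV) = 0.68265 mol/L; C(t) = C_ss + (C₀ − C_ss) e^(−a t).
C(13.8) = 0.68265 + (-0.68265)·e^(−0.14619·13.8) = 0.68265 + (-0.68265)·0.13300 = 0.59185 mol/L.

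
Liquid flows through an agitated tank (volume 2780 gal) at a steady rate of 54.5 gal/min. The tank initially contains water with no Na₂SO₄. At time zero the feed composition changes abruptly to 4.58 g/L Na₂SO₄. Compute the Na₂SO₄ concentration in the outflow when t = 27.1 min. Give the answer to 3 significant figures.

Accumulation = in − out for the solute gives V dC/dt = Q(C_in − C).
Rewrite as dC/dt + C/τ = C_in/τ, τ = V/Q = 51.009 min.
This is linear first-order; C(t) = C_in + (C₀ − C_in) e^(−t/τ).
C(27.1) = 4.58 + (0 − 4.58)·e^(−27.1/51.009) = 4.58 + (-4.5800)·0.58785 = 1.8876 g/L.

1.89 g/L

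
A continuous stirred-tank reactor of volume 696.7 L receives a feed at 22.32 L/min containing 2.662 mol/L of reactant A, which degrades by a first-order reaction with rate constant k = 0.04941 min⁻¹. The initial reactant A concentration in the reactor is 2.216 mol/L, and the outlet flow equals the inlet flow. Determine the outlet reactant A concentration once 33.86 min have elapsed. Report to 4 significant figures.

Species balance: V dC/dt = Q C_in − Q C − k V C.
dC/dt = (Q/V) C_in − (Q/V + k) C; effective rate a = Q/V + k = 0.0320367 + 0.04941 = 0.0814467 min⁻¹.
C_ss = Q C_in/(Q + kV) = 1.04709 mol/L; C(t) = C_ss + (C₀ − C_ss) e^(−a t).
C(33.86) = 1.04709 + (1.16891)·e^(−0.0814467·33.86) = 1.04709 + (1.16891)·0.0634320 = 1.12123 mol/L.

1.121 mol/L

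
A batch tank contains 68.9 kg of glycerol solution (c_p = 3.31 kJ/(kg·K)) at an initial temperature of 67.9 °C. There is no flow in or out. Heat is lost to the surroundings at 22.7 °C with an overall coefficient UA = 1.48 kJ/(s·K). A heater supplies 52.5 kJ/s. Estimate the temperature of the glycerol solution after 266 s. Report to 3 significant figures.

Unsteady energy balance on the tank contents: M c_p dT/dt = −UA(T − T_amb) + Q̇.
dT/dt = (T_ss − T)/τ with T_ss = T_amb + Q̇/UA = 22.7 + 52.5/1.48 = 58.173 °C, τ = M c_p/UA = 68.9·3.31/1.48 = 154.09 s.
T approaches T_ss exponentially: T(t) = T_ss + (T₀ − T_ss) e^(−t/τ).
T(266) = 58.173 + (9.7270)·0.17796 = 59.904 °C.

59.9 °C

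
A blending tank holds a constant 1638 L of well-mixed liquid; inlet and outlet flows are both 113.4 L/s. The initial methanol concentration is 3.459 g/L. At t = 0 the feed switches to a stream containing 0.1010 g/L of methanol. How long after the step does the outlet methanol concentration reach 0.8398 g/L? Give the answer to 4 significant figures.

Species balance: V dC/dt = Q(C_in − C) ⇒ τ = V/Q = 14.4444 s.
C(t) = C_in + (C₀ − C_in) e^(−t/τ). Set C = 0.8398 and solve for t:
e^(−t/τ) = (C − C_in)/(C₀ − C_in) = (0.8398 − 0.1010)/(3.459 − 0.1010) = 0.220012
t = −τ ln(…) = 14.4444 × 1.51407 = 21.8700 s.

21.87 s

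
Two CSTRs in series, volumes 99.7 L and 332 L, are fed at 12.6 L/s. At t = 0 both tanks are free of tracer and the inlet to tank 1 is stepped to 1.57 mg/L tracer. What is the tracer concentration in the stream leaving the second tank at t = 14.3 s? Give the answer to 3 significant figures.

Each tank obeys Vᵢ dCᵢ/dt = Q(Cᵢ₋₁ − Cᵢ), so τᵢ = Vᵢ/Q.
τ₁ = 99.7/12.6 = 7.9127 s; τ₂ = 332/12.6 = 26.349 s.
Tank 1: C₁ = C_in(1 − e^(−t/τ₁)). Tank 2 (τ₁ ≠ τ₂): C₂ = C_in[1 − (τ₁ e^(−t/τ₁) − τ₂ e^(−t/τ₂))/(τ₁ − τ₂)].
At t = 14.3: e^(−t/τ₁) = 0.16411, e^(−t/τ₂) = 0.58117.
C₂ = 1.57·[1 − (7.9127·0.16411 − 26.349·0.58117)/(-18.437)] = 1.57·0.23983 = 0.37654 mg/L.

0.377 mg/L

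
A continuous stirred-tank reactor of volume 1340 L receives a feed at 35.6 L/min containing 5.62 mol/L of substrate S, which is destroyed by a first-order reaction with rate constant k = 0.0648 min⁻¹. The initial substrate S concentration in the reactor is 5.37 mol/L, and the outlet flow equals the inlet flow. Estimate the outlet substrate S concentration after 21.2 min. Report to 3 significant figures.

Accumulation = in − out − consumed: V dC/dt = Q C_in − Q C − k V C.
This is linear with rate a = Q/V + k = 0.091367 min⁻¹.
C_ss = Q C_in/(Q + kV) = 1.6341 mol/L; C(t) = C_ss + (C₀ − C_ss) e^(−a t).
C(21.2) = 1.6341 + (3.7359)·e^(−0.091367·21.2) = 1.6341 + (3.7359)·0.14414 = 2.1726 mol/L.

2.17 mol/L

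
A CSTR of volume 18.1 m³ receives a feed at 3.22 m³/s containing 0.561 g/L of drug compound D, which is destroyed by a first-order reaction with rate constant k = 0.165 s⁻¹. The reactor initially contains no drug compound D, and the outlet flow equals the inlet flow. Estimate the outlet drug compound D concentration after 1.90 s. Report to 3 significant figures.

Species balance: V dC/dt = Q C_in − Q C − k V C.
This is linear with rate a = Q/V + k = 0.34290 s⁻¹.
C_ss = Q C_in/(Q + kV) = 0.29105 g/L; C(t) = C_ss + (C₀ − C_ss) e^(−a t).
C(1.90) = 0.29105 + (-0.29105)·e^(−0.34290·1.90) = 0.29105 + (-0.29105)·0.52126 = 0.13934 g/L.

0.139 g/L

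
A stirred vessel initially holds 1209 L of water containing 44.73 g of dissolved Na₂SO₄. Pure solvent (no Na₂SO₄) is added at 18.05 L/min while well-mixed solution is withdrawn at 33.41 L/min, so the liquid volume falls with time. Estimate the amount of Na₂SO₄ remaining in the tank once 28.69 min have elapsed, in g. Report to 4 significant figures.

Total volume: dV/dt = Q_in − Q_out = -15.3600 L/min, so V(t) = 1209 − 15.3600 t and V(28.69) = 768.322 L.
Species balance (pure solvent in): dm/dt = −Q_out · m/V(t).
dm/m = −Q_out dt/(V₀ − 15.3600 t); integrating gives ln(m/m₀) = −(Q_out/(Q_in−Q_out)) ln(V/V₀).
m = m₀ (V₀/V)^(Q_out/(Q_in−Q_out)) = 44.73 × (1209/768.322)^(-2.17513) = 16.6860 g.

16.69 g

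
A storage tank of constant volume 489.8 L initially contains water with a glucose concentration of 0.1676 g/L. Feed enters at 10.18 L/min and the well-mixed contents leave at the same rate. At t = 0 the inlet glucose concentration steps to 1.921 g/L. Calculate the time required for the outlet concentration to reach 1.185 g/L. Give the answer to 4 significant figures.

41.77 min

Species balance on the tank: V dC/dt = Q(C_in − C), so τ = V/Q = 48.1139 min.
C(t) = C_in + (C₀ − C_in) e^(−t/τ). Set C = 1.185 and solve for t:
e^(−t/τ) = (C − C_in)/(C₀ − C_in) = (1.185 − 1.921)/(0.1676 − 1.921) = 0.419756
t = −τ ln(…) = 48.1139 × 0.868082 = 41.7668 min.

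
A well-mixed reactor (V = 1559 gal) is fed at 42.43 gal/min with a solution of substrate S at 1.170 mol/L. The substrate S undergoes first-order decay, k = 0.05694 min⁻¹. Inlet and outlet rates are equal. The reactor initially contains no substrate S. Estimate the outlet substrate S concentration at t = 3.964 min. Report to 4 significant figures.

0.1073 mol/L

V dC/dt = Q(C_in − C) − k V C.
dC/dt = (Q/V) C_in − (Q/V + k) C; effective rate a = Q/V + k = 0.0272162 + 0.05694 = 0.0841562 min⁻¹.
C_ss = Q C_in/(Q + kV) = 0.378379 mol/L; C(t) = C_ss + (C₀ − C_ss) e^(−a t).
C(3.964) = 0.378379 + (-0.378379)·e^(−0.0841562·3.964) = 0.378379 + (-0.378379)·0.716344 = 0.107329 mol/L.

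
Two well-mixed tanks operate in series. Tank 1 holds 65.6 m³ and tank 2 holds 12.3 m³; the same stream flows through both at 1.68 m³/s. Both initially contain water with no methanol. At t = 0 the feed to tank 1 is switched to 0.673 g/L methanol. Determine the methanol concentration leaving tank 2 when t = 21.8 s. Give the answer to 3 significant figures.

0.207 g/L

Species balance on tank i: dCᵢ/dt = (Cᵢ₋₁ − Cᵢ)/τᵢ with τᵢ = Vᵢ/Q.
τ₁ = 65.6/1.68 = 39.048 s; τ₂ = 12.3/1.68 = 7.3214 s.
Tank 1: C₁ = C_in(1 − e^(−t/τ₁)). Tank 2 (τ₁ ≠ τ₂): C₂ = C_in[1 − (τ₁ e^(−t/τ₁) − τ₂ e^(−t/τ₂))/(τ₁ − τ₂)].
At t = 21.8: e^(−t/τ₁) = 0.57219, e^(−t/τ₂) = 0.050917.
C₂ = 0.673·[1 − (39.048·0.57219 − 7.3214·0.050917)/(31.726)] = 0.673·0.30752 = 0.20696 g/L.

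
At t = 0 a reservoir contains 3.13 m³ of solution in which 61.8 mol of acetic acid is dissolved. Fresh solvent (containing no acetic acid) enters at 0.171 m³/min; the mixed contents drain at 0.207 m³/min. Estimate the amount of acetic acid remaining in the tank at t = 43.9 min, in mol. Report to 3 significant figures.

Let m(t) be the amount of acetic acid. Volume: V(t) = V₀ + (Q_in − Q_out) t = 3.13 − 0.036000 t; V(43.9) = 1.5496 m³.
Species balance (pure solvent in): dm/dt = −Q_out · m/V(t).
dm/m = −Q_out dt/(V₀ − 0.036000 t); integrating gives ln(m/m₀) = −(Q_out/(Q_in−Q_out)) ln(V/V₀).
m = m₀ (V₀/V)^(Q_out/(Q_in−Q_out)) = 61.8 × (3.13/1.5496)^(-5.7500) = 1.0849 mol.

1.08 mol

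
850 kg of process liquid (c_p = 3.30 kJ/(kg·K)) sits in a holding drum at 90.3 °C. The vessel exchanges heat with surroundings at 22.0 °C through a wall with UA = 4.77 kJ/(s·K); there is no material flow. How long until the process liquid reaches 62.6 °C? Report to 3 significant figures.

306 s

Lumped-capacitance energy balance: M c_p dT/dt = UA(T_amb − T).
τ = M c_p/UA = 588.05 s; T_ss = T_amb = 22.000 °C.
T(t) = T_ss + (T₀ − T_ss)e^(−t/τ); set T = 62.6:
t = −τ ln[(T − T_ss)/(T₀ − T_ss)] = −588.05 · ln(0.59444) = 305.87 s.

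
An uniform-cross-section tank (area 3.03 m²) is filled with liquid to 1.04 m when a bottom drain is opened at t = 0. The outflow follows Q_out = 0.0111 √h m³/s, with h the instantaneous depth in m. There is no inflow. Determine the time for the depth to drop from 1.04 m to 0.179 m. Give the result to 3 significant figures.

326 s

With no inflow, A dh/dt = −0.0111 √h.
This is separable: 2 d(√h)/dt = −0.0111/A, so √h = √h₀ − (0.0111/(2A)) t.
t = 2A(√h₀ − √h)/0.0111 = 2·3.03·(√1.04 − √0.179)/0.0111
  = 6.0600 × (1.0198 − 0.42308) / 0.0111 = 325.78 s.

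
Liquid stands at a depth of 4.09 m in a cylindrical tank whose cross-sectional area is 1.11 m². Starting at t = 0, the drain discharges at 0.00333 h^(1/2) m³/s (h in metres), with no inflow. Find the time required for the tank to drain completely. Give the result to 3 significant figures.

With no inflow, A dh/dt = −0.00333 √h.
Separate and integrate: 2(√h − √h₀) = −(0.00333/A) t.
Tank is empty when √h = 0: t_empty = 2A√h₀/0.00333.
t_empty = 2·1.11·√4.09/0.00333 = 2.2200·2.0224/0.00333 = 1348.2 s.

1350 s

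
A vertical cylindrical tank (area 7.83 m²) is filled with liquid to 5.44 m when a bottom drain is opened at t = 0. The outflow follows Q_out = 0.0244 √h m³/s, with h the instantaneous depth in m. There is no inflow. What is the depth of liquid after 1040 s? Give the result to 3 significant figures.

0.507 m

With no inflow, A dh/dt = −0.0244 √h.
∫ h^(−1/2) dh = −(0.0244/A) ∫ dt, giving 2√h = 2√h₀ − (0.0244/A) t.
√h = √5.44 − 0.0244·1040/(2·7.83) = 2.3324 − 1.6204 = 0.71195.
h = 0.71195² = 0.50687 m.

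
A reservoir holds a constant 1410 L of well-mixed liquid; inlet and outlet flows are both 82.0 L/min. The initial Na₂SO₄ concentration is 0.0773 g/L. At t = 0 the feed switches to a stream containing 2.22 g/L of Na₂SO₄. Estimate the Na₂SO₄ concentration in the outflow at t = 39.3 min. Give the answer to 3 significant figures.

Accumulation = in − out for the solute gives V dC/dt = Q(C_in − C).
So dC/dt = (C_in − C)/τ with τ = V/Q = 1410/82.0 = 17.195 min.
This is linear first-order; C(t) = C_in + (C₀ − C_in) e^(−t/τ).
C(39.3) = 2.22 + (0.0773 − 2.22)·e^(−39.3/17.195) = 2.22 + (-2.1427)·0.10172 = 2.0020 g/L.

2.00 g/L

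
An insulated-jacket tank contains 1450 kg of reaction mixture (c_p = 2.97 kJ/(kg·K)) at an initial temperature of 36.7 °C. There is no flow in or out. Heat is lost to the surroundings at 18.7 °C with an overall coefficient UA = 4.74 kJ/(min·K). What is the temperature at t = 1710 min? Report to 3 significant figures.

21.4 °C

Lumped-capacitance energy balance: M c_p dT/dt = UA(T_amb − T).
dT/dt = (T_ss − T)/τ with T_ss = T_amb = 18.700 °C, τ = M c_p/UA = 1450·2.97/4.74 = 908.54 min.
Solution: T(t) = T_ss + (T₀ − T_ss) e^(−t/τ).
T(1710) = 18.700 + (18.000)·0.15227 = 21.441 °C.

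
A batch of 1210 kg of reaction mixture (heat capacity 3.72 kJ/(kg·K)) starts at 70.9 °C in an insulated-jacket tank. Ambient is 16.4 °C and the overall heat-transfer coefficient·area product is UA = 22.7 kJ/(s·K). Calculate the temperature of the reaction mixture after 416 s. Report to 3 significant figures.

Lumped-capacitance energy balance: M c_p dT/dt = UA(T_amb − T).
dT/dt = (T_ss − T)/τ with T_ss = T_amb = 16.400 °C, τ = M c_p/UA = 1210·3.72/22.7 = 198.29 s.
Solution: T(t) = T_ss + (T₀ − T_ss) e^(−t/τ).
T(416) = 16.400 + (54.500)·0.12271 = 23.088 °C.

23.1 °C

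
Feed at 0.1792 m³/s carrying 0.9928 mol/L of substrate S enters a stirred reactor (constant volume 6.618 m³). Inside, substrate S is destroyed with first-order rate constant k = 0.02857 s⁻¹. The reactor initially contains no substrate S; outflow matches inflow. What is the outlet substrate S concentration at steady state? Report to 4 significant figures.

Accumulation = in − out − consumed: V dC/dt = Q C_in − Q C − k V C.
Steady state (dC/dt = 0): C_ss = Q C_in/(Q + kV) = C_in/(1 + kV/Q).
C_ss = 0.1792·0.9928/(0.1792 + 0.02857·6.618) = 0.177910/0.368276 = 0.483088 mol/L.

0.4831 mol/L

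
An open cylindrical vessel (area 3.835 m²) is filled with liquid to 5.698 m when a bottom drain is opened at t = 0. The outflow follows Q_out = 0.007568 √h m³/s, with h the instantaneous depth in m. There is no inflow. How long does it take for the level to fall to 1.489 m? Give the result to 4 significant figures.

A dh/dt = −Q_out = −0.007568 √h.
∫ h^(−1/2) dh = −(0.007568/A) ∫ dt, giving 2√h = 2√h₀ − (0.007568/A) t.
t = 2A(√h₀ − √h)/0.007568 = 2·3.835·(√5.698 − √1.489)/0.007568
  = 7.67000 × (2.38705 − 1.22025) / 0.007568 = 1182.53 s.

1183 s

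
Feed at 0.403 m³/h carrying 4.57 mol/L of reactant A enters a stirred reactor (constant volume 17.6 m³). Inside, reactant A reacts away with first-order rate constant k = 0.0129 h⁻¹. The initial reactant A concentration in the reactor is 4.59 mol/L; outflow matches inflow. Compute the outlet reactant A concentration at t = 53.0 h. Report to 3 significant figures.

3.17 mol/L

V dC/dt = Q(C_in − C) − k V C.
dC/dt = (Q/V) C_in − (Q/V + k) C; effective rate a = Q/V + k = 0.022898 + 0.0129 = 0.035798 h⁻¹.
C_ss = Q C_in/(Q + kV) = 2.9232 mol/L; C(t) = C_ss + (C₀ − C_ss) e^(−a t).
C(53.0) = 2.9232 + (1.6668)·e^(−0.035798·53.0) = 2.9232 + (1.6668)·0.14998 = 3.1731 mol/L.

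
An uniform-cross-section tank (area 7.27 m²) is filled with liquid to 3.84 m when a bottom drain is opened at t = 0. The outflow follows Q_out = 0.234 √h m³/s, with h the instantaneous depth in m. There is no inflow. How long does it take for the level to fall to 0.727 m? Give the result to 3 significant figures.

A dh/dt = −Q_out = −0.234 √h.
Separate and integrate: 2(√h − √h₀) = −(0.234/A) t.
t = 2A(√h₀ − √h)/0.234 = 2·7.27·(√3.84 − √0.727)/0.234
  = 14.540 × (1.9596 − 0.85264) / 0.234 = 68.782 s.

68.8 s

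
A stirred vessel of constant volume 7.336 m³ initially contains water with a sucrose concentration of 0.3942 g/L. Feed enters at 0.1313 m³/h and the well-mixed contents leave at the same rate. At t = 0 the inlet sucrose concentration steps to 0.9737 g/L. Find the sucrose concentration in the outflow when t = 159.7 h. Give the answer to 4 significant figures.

Transient balance on the dissolved component: V dC/dt = Q(C_in − C).
Time constant τ = V/Q = 7.336/0.1313 = 55.8720 h.
Integrating: C(t) = C_in + (C₀ − C_in) e^(−t/τ).
C(159.7) = 0.9737 + (0.3942 − 0.9737)·e^(−159.7/55.8720) = 0.9737 + (-0.579500)·0.0573653 = 0.940457 g/L.

0.9405 g/L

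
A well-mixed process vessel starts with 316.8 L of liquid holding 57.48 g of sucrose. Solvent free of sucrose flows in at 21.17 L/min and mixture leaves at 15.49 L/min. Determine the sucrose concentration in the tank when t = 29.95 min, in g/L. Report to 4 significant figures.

Total volume: dV/dt = Q_in − Q_out = 5.68000 L/min, so V(t) = 316.8 + 5.68000 t and V(29.95) = 486.916 L.
Solute balance: dm/dt = 0 − Q_out C = −Q_out m/V(t).
dm/m = −Q_out dt/(V₀ + 5.68000 t); integrating gives ln(m/m₀) = −(Q_out/(Q_in−Q_out)) ln(V/V₀).
m = m₀ (V₀/V)^(Q_out/(Q_in−Q_out)) = 57.48 × (316.8/486.916)^(2.72711) = 17.8012 g.
C = m/V = 17.8012/486.916 = 0.0365591 g/L.

0.03656 g/L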